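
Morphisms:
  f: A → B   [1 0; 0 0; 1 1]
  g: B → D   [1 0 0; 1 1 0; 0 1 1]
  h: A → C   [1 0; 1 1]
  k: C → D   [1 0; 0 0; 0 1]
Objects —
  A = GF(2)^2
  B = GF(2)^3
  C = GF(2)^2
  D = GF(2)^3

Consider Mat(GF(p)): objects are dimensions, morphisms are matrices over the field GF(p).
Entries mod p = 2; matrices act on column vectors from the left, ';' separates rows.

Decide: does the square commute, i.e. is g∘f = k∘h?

Answer: DOES NOT COMMUTE

Trace:
Along f;g (path 1):
  e0=[1,0] f→[1,0,1] g→[1,1,1]
  e1=[0,1] f→[0,0,1] g→[0,0,1]
  ⟦path⟧₁ = [1 0; 1 0; 1 1]
Along h;k (path 2):
  e0=[1,0] h→[1,1] k→[1,0,1]
  e1=[0,1] h→[0,1] k→[0,0,1]
  ⟦path⟧₂ = [1 0; 0 0; 1 1]
Equal? differ; not commutative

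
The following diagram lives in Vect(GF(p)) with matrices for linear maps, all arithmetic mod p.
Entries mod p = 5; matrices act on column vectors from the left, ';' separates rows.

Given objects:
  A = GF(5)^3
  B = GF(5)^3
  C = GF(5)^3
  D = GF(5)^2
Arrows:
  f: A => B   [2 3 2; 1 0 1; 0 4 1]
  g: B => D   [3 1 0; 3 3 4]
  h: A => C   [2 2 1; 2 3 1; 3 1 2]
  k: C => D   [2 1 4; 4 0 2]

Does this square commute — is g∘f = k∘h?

Answer: DOES NOT COMMUTE

Trace:
1) trace f;g:
  e0=(1,0,0) f=>(2,1,0) g=>(2,4)
  e1=(0,1,0) f=>(3,0,4) g=>(4,0)
  e2=(0,0,1) f=>(2,1,1) g=>(2,3)
  composite₁ = [2 4 2; 4 0 3]
2) trace h;k:
  e0=(1,0,0) h=>(2,2,3) k=>(3,4)
  e1=(0,1,0) h=>(2,3,1) k=>(1,0)
  e2=(0,0,1) h=>(1,1,2) k=>(1,3)
  composite₂ = [3 1 1; 4 0 3]
Equal? differ; not commutative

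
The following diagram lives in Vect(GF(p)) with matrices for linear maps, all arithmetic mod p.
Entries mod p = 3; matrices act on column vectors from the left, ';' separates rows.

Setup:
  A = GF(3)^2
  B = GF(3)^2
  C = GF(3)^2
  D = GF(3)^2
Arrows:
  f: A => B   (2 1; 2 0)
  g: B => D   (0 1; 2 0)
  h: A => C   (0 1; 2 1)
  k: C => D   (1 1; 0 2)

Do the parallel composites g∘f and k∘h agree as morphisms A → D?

Path 1 = f;g:
  e0=(1,0) f=>(2,2) g=>(2,1)
  e1=(0,1) f=>(1,0) g=>(0,2)
  ⟦path⟧₁ = (2 0; 1 2)
Path 2 = h;k:
  e0=(1,0) h=>(0,2) k=>(2,1)
  e1=(0,1) h=>(1,1) k=>(2,2)
  ⟦path⟧₂ = (2 2; 1 2)
Equal? distinct morphisms ✗

Answer: DOES NOT COMMUTE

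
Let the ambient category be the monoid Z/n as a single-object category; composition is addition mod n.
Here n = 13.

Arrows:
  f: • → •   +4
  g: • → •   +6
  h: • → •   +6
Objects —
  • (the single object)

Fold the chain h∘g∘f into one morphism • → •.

Answer: +3

Work:
  0 +4≡4 +6≡10 +6≡3  (mod 13)
result: +3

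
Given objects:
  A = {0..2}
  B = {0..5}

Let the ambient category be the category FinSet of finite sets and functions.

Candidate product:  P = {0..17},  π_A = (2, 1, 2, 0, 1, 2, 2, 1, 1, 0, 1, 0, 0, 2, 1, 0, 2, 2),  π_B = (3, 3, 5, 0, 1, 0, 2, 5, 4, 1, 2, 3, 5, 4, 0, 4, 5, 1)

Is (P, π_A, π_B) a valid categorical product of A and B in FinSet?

Answer: NOT A VALID PRODUCT — duplicate pair at indices 2,16

Derivation:
|A|·|B| = 3·6 = 18;  |P| = 18
Check the pairing map k ↦ (π_A(k), π_B(k)):
  0 ↦ (2,3)
  1 ↦ (1,3)
  2 ↦ (2,5)
  3 ↦ (0,0)
  4 ↦ (1,1)
  5 ↦ (2,0)
  6 ↦ (2,2)
  7 ↦ (1,5)
  8 ↦ (1,4)
  9 ↦ (0,1)
  10 ↦ (1,2)
  11 ↦ (0,3)
  12 ↦ (0,5)
  13 ↦ (2,4)
  14 ↦ (1,0)
  15 ↦ (0,4)
  16 ↦ (2,5)  ✗ repeats pair of k=2
  17 ↦ (2,1)
distinct pairs in image: 17 / 18 needed
  → (2,5) hit at k=2 and k=16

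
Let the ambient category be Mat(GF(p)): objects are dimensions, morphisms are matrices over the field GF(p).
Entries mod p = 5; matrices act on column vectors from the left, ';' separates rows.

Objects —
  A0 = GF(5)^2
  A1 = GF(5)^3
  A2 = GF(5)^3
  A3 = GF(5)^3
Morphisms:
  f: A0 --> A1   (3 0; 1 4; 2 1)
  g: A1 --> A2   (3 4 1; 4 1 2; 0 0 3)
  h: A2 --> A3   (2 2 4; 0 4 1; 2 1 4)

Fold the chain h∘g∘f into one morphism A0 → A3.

Answer: (3 3; 4 2; 1 2)

Work:
  e0=(1,0) f-->(3,1,2) g-->(0,2,1) h-->(3,4,1)
  e1=(0,1) f-->(0,4,1) g-->(2,1,3) h-->(3,2,2)
result: (3 3; 4 2; 1 2)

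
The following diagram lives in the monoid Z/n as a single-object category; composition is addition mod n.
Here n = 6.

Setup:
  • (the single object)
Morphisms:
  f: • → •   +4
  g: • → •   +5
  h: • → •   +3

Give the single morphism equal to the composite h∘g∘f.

  0 +4≡4 +5≡3 +3≡0  (mod 6)
result: +0

Answer: +0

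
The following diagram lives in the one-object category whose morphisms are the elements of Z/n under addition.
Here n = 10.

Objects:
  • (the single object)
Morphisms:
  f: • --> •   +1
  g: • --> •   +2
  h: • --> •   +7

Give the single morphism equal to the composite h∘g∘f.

Answer: +0

Trace:
  0 +1≡1 +2≡3 +7≡0  (mod 10)
composite: +0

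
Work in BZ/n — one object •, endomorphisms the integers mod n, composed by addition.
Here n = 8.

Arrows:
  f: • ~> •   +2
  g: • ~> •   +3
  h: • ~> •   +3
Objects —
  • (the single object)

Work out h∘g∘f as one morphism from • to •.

Answer: +0

Work:
  0 +2≡2 +3≡5 +3≡0  (mod 8)
result: +0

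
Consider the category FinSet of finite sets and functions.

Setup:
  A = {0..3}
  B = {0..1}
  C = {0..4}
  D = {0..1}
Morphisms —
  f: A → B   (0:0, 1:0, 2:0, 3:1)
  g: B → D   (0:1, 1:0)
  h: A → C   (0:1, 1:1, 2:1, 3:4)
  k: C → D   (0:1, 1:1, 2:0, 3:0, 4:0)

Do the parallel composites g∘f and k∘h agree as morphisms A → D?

Along f;g (path 1):
  0 f→0 g→1
  1 f→0 g→1
  2 f→0 g→1
  3 f→1 g→0
  composite₁ = (0:1, 1:1, 2:1, 3:0)
Along h;k (path 2):
  0 h→1 k→1
  1 h→1 k→1
  2 h→1 k→1
  3 h→4 k→0
  composite₂ = (0:1, 1:1, 2:1, 3:0)
Equal? YES — commutes

Answer: COMMUTES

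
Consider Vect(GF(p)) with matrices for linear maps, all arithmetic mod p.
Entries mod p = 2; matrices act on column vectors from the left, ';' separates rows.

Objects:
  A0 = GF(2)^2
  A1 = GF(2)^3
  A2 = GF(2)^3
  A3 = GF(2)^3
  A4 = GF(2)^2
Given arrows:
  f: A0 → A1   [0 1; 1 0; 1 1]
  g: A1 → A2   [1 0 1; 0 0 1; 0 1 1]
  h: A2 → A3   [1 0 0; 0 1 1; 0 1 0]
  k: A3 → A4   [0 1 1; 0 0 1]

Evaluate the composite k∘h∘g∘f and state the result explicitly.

Answer: [0 1; 1 1]

Trace:
  e0=[1,0] f→[0,1,1] g→[1,1,0] h→[1,1,1] k→[0,1]
  e1=[0,1] f→[1,0,1] g→[0,1,1] h→[0,0,1] k→[1,1]
⟦path⟧: [0 1; 1 1]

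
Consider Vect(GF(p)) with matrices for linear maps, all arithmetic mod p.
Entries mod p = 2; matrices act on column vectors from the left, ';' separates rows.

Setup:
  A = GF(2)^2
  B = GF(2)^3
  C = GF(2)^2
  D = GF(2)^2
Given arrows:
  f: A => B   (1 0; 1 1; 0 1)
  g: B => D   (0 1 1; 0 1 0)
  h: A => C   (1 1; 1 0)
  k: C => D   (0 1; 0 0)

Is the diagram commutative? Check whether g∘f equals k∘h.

1) trace f;g:
  e0=(1,0) f=>(1,1,0) g=>(1,1)
  e1=(0,1) f=>(0,1,1) g=>(0,1)
  composite₁ = (1 0; 1 1)
2) trace h;k:
  e0=(1,0) h=>(1,1) k=>(1,0)
  e1=(0,1) h=>(1,0) k=>(0,0)
  composite₂ = (1 0; 0 0)
Equal? differ; not commutative

Answer: DOES NOT COMMUTE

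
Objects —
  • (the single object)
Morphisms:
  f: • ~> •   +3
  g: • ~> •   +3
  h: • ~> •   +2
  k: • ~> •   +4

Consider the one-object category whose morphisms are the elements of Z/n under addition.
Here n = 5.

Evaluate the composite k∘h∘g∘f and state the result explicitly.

Answer: +2

Derivation:
  0 +3≡3 +3≡1 +2≡3 +4≡2  (mod 5)
composite: +2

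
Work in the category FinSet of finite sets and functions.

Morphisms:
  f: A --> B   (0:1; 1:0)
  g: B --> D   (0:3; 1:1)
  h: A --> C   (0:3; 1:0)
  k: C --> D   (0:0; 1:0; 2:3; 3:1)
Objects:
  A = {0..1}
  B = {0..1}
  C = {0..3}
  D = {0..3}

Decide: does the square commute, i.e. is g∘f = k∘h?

Path 1 = f;g:
  0 f-->1 g-->1
  1 f-->0 g-->3
  composite₁ = (0:1; 1:3)
Path 2 = h;k:
  0 h-->3 k-->1
  1 h-->0 k-->0
  composite₂ = (0:1; 1:0)
Equal? distinct morphisms ✗

Answer: DOES NOT COMMUTE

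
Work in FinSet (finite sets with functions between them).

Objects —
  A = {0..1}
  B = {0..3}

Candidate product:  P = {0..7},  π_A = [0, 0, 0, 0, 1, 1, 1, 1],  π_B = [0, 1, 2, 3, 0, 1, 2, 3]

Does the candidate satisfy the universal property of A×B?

Answer: VALID PRODUCT

Derivation:
|A|·|B| = 2·4 = 8;  |P| = 8
Check the pairing map k ↦ (π_A(k), π_B(k)):
  0 -> (0,0)
  1 -> (0,1)
  2 -> (0,2)
  3 -> (0,3)
  4 -> (1,0)
  5 -> (1,1)
  6 -> (1,2)
  7 -> (1,3)
distinct pairs in image: 8 / 8 needed
  → bijection onto A×B; projections well-typed.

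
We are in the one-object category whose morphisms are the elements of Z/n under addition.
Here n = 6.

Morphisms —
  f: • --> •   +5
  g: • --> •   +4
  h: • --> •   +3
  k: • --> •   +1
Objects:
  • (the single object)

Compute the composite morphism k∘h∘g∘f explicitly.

  0 +5≡5 +4≡3 +3≡0 +1≡1  (mod 6)
result: +1

Answer: +1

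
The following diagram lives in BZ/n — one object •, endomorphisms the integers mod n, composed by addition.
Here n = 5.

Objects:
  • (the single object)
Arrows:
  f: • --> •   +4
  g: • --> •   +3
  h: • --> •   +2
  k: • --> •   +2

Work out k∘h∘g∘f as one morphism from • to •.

Answer: +1

Trace:
  0 +4≡4 +3≡2 +2≡4 +2≡1  (mod 5)
⟦path⟧: +1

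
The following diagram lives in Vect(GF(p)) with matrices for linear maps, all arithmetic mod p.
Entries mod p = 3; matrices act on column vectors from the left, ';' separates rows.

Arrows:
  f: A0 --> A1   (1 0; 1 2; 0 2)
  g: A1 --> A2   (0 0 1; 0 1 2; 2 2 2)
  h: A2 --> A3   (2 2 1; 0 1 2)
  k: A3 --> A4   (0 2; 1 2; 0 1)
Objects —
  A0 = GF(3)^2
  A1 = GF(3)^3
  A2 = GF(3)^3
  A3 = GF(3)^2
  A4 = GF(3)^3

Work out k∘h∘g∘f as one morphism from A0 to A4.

Answer: (0 2; 0 2; 0 1)

Trace:
  e0=⟨1,0⟩ f-->⟨1,1,0⟩ g-->⟨0,1,1⟩ h-->⟨0,0⟩ k-->⟨0,0,0⟩
  e1=⟨0,1⟩ f-->⟨0,2,2⟩ g-->⟨2,0,2⟩ h-->⟨0,1⟩ k-->⟨2,2,1⟩
result: (0 2; 0 2; 0 1)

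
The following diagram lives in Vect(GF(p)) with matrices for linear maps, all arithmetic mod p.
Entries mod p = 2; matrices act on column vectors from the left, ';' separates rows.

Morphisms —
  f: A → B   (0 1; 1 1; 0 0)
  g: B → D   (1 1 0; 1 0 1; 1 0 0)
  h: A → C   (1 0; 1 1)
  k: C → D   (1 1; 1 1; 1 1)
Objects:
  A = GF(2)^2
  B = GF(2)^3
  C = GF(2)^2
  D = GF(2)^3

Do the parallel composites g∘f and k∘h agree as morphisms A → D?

Along f;g (path 1):
  e0=[1,0] f→[0,1,0] g→[1,0,0]
  e1=[0,1] f→[1,1,0] g→[0,1,1]
  result₁ = (1 0; 0 1; 0 1)
Along h;k (path 2):
  e0=[1,0] h→[1,1] k→[0,0,0]
  e1=[0,1] h→[0,1] k→[1,1,1]
  result₂ = (0 1; 0 1; 0 1)
Equal? distinct morphisms ✗

Answer: DOES NOT COMMUTE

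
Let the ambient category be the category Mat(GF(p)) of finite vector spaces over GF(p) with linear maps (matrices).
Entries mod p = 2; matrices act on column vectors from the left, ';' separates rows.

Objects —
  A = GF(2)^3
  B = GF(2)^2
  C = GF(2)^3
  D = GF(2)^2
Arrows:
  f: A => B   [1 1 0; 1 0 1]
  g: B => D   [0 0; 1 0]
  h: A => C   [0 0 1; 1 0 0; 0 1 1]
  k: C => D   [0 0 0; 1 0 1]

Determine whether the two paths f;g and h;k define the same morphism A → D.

Answer: DOES NOT COMMUTE

Work:
Along f;g (path 1):
  e0=⟨1,0,0⟩ f=>⟨1,1⟩ g=>⟨0,1⟩
  e1=⟨0,1,0⟩ f=>⟨1,0⟩ g=>⟨0,1⟩
  e2=⟨0,0,1⟩ f=>⟨0,1⟩ g=>⟨0,0⟩
  result₁ = [0 0 0; 1 1 0]
Along h;k (path 2):
  e0=⟨1,0,0⟩ h=>⟨0,1,0⟩ k=>⟨0,0⟩
  e1=⟨0,1,0⟩ h=>⟨0,0,1⟩ k=>⟨0,1⟩
  e2=⟨0,0,1⟩ h=>⟨1,0,1⟩ k=>⟨0,0⟩
  result₂ = [0 0 0; 0 1 0]
Equal? differ; not commutative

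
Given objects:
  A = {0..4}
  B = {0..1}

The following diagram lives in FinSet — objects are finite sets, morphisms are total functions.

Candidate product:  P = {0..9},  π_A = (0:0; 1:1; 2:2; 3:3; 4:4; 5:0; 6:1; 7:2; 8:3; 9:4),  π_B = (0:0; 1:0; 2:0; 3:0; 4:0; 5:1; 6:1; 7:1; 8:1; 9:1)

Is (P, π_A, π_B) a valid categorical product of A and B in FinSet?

|A|·|B| = 5·2 = 10;  |P| = 10
Check the pairing map k ↦ (π_A(k), π_B(k)):
  0 : (0,0)
  1 : (1,0)
  2 : (2,0)
  3 : (3,0)
  4 : (4,0)
  5 : (0,1)
  6 : (1,1)
  7 : (2,1)
  8 : (3,1)
  9 : (4,1)
distinct pairs in image: 10 / 10 needed
  → bijection onto A×B; projections well-typed.

Answer: VALID PRODUCT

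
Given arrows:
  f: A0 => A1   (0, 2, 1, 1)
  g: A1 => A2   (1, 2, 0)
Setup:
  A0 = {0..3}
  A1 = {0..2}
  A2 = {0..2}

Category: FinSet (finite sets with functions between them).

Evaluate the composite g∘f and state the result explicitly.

  0 f=>0 g=>1
  1 f=>2 g=>0
  2 f=>1 g=>2
  3 f=>1 g=>2
result: (1, 0, 2, 2)

Answer: (1, 0, 2, 2)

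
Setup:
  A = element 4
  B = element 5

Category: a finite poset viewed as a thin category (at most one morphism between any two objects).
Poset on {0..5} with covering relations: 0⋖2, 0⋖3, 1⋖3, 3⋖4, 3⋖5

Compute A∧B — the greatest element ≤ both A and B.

Answer: A∧B = 3

Derivation:
{x : x⊑A ∧ x⊑B} = {0,1,3}  (A=4, B=5)
  0 ⊑ 3
  1 ⊑ 3
  3 ⊑ 3
glb = 3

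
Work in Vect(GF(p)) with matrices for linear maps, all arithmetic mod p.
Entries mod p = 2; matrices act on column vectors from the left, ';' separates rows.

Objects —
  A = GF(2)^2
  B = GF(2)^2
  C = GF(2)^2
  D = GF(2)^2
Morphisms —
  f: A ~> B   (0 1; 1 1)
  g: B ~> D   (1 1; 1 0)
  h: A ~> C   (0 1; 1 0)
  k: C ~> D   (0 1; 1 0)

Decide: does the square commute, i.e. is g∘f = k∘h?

Answer: COMMUTES

Trace:
Along f;g (path 1):
  e0=⟨1,0⟩ f~>⟨0,1⟩ g~>⟨1,0⟩
  e1=⟨0,1⟩ f~>⟨1,1⟩ g~>⟨0,1⟩
  result₁ = (1 0; 0 1)
Along h;k (path 2):
  e0=⟨1,0⟩ h~>⟨0,1⟩ k~>⟨1,0⟩
  e1=⟨0,1⟩ h~>⟨1,0⟩ k~>⟨0,1⟩
  result₂ = (1 0; 0 1)
Equal? equal; square commutes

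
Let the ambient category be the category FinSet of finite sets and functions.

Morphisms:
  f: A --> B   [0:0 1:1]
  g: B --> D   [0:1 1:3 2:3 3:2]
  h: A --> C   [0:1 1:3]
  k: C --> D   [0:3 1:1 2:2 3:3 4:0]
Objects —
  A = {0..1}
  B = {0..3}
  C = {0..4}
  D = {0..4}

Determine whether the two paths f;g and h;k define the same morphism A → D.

Path 1 = f;g:
  0 f-->0 g-->1
  1 f-->1 g-->3
  ⟦path⟧₁ = [0:1 1:3]
Path 2 = h;k:
  0 h-->1 k-->1
  1 h-->3 k-->3
  ⟦path⟧₂ = [0:1 1:3]
Equal? YES — commutes

Answer: COMMUTES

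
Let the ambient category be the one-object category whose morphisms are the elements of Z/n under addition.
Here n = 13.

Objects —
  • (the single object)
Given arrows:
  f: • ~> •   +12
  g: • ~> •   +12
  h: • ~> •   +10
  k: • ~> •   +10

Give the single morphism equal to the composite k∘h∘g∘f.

Answer: +5

Trace:
  0 +12≡12 +12≡11 +10≡8 +10≡5  (mod 13)
composite: +5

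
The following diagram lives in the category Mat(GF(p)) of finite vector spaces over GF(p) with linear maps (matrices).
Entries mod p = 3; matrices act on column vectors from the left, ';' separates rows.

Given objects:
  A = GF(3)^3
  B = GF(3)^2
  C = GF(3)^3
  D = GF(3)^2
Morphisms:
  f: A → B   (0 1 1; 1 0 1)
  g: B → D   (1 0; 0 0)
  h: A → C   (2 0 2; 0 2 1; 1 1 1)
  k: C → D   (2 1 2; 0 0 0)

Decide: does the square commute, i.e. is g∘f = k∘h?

Path 1 = f;g:
  e0=[1,0,0] f→[0,1] g→[0,0]
  e1=[0,1,0] f→[1,0] g→[1,0]
  e2=[0,0,1] f→[1,1] g→[1,0]
  ⟦path⟧₁ = (0 1 1; 0 0 0)
Path 2 = h;k:
  e0=[1,0,0] h→[2,0,1] k→[0,0]
  e1=[0,1,0] h→[0,2,1] k→[1,0]
  e2=[0,0,1] h→[2,1,1] k→[1,0]
  ⟦path⟧₂ = (0 1 1; 0 0 0)
Equal? YES — commutes

Answer: COMMUTES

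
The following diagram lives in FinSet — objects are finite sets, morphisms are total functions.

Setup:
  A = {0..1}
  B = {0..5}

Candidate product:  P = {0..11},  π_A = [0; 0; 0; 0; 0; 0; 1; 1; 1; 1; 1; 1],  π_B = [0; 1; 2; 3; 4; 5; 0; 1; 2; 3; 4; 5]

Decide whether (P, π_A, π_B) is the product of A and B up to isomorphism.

Answer: VALID PRODUCT

Work:
|A|·|B| = 2·6 = 12;  |P| = 12
Check the pairing map k ↦ (π_A(k), π_B(k)):
  0 -> (0,0)
  1 -> (0,1)
  2 -> (0,2)
  3 -> (0,3)
  4 -> (0,4)
  5 -> (0,5)
  6 -> (1,0)
  7 -> (1,1)
  8 -> (1,2)
  9 -> (1,3)
  10 -> (1,4)
  11 -> (1,5)
distinct pairs in image: 12 / 12 needed
  → bijection onto A×B; projections well-typed.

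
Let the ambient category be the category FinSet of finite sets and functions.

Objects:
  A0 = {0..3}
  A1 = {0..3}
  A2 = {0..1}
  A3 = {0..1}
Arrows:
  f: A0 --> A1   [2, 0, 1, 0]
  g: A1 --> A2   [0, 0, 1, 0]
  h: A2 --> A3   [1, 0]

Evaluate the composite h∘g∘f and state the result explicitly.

  0 f-->2 g-->1 h-->0
  1 f-->0 g-->0 h-->1
  2 f-->1 g-->0 h-->1
  3 f-->0 g-->0 h-->1
composite: [0, 1, 1, 1]

Answer: [0, 1, 1, 1]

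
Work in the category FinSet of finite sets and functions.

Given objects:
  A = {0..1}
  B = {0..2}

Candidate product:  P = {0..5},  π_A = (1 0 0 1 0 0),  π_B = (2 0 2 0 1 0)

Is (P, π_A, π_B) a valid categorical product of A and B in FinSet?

Answer: NOT A VALID PRODUCT — duplicate pair at indices 1,5

Derivation:
|A|·|B| = 2·3 = 6;  |P| = 6
Check the pairing map k ↦ (π_A(k), π_B(k)):
  0 : (1,2)
  1 : (0,0)
  2 : (0,2)
  3 : (1,0)
  4 : (0,1)
  5 : (0,0)  ✗ repeats pair of k=1
distinct pairs in image: 5 / 6 needed
  → (0,0) hit at k=1 and k=5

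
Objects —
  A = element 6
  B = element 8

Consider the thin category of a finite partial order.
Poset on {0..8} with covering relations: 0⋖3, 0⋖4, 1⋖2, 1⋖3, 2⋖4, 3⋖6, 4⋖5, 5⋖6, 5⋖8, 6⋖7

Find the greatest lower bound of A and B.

Answer: A∧B = 5

Trace:
Common predecessors of 6,8: {0,1,2,4,5}
  0 ⊑ 5
  1 ⊑ 5
  2 ⊑ 5
  4 ⊑ 5
  5 ⊑ 5
glb = 5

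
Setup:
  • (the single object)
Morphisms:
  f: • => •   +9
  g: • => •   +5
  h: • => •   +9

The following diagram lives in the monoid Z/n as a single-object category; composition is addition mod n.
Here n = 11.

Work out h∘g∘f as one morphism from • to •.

  0 +9≡9 +5≡3 +9≡1  (mod 11)
result: +1

Answer: +1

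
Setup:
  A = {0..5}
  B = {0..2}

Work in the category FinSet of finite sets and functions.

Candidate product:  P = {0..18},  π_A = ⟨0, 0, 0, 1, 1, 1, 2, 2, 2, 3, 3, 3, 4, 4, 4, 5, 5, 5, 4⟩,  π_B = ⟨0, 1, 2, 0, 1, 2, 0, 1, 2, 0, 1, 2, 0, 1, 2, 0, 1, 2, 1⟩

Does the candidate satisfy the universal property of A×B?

Answer: NOT A VALID PRODUCT — |P|=19 ≠ |A|·|B|=18

Derivation:
|A|·|B| = 6·3 = 18;  |P| = 19
  → cardinalities differ; no bijection possible.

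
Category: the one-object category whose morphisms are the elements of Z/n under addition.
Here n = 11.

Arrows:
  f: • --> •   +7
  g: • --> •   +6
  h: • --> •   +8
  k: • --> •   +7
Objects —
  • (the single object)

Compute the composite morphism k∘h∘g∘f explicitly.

Answer: +6

Trace:
  0 +7≡7 +6≡2 +8≡10 +7≡6  (mod 11)
⟦path⟧: +6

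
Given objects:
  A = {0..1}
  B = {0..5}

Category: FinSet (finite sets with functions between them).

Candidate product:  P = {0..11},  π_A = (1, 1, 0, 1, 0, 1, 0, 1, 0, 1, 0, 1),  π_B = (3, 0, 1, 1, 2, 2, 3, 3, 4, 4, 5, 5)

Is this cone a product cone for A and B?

Answer: NOT A VALID PRODUCT — duplicate pair at indices 7,0

Derivation:
|A|·|B| = 2·6 = 12;  |P| = 12
Check the pairing map k ↦ (π_A(k), π_B(k)):
  0 : (1,3)
  1 : (1,0)
  2 : (0,1)
  3 : (1,1)
  4 : (0,2)
  5 : (1,2)
  6 : (0,3)
  7 : (1,3)  ✗ repeats pair of k=0
  8 : (0,4)
  9 : (1,4)
  10 : (0,5)
  11 : (1,5)
distinct pairs in image: 11 / 12 needed
  → (1,3) hit at k=0 and k=7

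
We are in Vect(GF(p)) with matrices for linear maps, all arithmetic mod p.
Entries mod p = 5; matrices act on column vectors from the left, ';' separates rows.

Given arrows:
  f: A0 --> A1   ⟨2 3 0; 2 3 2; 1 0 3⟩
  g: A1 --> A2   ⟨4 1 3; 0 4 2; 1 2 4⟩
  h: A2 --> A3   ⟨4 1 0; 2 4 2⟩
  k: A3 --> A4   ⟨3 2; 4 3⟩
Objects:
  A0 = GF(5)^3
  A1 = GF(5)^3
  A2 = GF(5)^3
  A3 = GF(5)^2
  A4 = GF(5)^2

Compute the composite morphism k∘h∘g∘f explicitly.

Answer: ⟨3 3 4; 1 1 2⟩

Derivation:
  e0=(1,0,0) f-->(2,2,1) g-->(3,0,0) h-->(2,1) k-->(3,1)
  e1=(0,1,0) f-->(3,3,0) g-->(0,2,4) h-->(2,1) k-->(3,1)
  e2=(0,0,1) f-->(0,2,3) g-->(1,4,1) h-->(3,0) k-->(4,2)
result: ⟨3 3 4; 1 1 2⟩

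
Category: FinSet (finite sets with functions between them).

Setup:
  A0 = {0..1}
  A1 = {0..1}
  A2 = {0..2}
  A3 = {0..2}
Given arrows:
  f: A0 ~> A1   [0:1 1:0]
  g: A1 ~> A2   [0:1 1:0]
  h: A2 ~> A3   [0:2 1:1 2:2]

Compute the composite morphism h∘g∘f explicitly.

Answer: [0:2 1:1]

Derivation:
  0 f~>1 g~>0 h~>2
  1 f~>0 g~>1 h~>1
⟦path⟧: [0:2 1:1]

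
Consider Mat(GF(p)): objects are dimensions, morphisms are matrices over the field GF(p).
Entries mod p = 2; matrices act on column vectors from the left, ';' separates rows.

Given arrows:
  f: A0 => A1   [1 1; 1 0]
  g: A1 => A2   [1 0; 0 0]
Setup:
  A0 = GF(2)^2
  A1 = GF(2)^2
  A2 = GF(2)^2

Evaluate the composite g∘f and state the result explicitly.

Answer: [1 1; 0 0]

Derivation:
  e0=⟨1,0⟩ f=>⟨1,1⟩ g=>⟨1,0⟩
  e1=⟨0,1⟩ f=>⟨1,0⟩ g=>⟨1,0⟩
result: [1 1; 0 0]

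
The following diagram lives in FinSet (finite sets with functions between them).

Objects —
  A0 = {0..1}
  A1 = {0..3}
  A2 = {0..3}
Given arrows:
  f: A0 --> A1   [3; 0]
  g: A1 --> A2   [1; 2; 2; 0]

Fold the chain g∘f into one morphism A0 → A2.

Answer: [0; 1]

Trace:
  0 f-->3 g-->0
  1 f-->0 g-->1
result: [0; 1]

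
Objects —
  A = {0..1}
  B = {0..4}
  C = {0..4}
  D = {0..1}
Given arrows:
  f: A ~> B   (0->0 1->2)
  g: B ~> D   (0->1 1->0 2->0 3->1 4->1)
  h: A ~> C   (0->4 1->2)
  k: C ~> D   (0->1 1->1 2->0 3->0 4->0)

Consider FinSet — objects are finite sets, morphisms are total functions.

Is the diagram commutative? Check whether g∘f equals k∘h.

1) trace f;g:
  0 f~>0 g~>1
  1 f~>2 g~>0
  result₁ = (0->1 1->0)
2) trace h;k:
  0 h~>4 k~>0
  1 h~>2 k~>0
  result₂ = (0->0 1->0)
Equal? distinct morphisms ✗

Answer: DOES NOT COMMUTE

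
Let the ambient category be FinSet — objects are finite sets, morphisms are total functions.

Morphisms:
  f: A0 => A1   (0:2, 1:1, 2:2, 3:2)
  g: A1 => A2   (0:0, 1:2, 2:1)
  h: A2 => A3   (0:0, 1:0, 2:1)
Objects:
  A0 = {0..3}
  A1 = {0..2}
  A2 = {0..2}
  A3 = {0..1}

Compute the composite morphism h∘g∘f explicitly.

  0 f=>2 g=>1 h=>0
  1 f=>1 g=>2 h=>1
  2 f=>2 g=>1 h=>0
  3 f=>2 g=>1 h=>0
composite: (0:0, 1:1, 2:0, 3:0)

Answer: (0:0, 1:1, 2:0, 3:0)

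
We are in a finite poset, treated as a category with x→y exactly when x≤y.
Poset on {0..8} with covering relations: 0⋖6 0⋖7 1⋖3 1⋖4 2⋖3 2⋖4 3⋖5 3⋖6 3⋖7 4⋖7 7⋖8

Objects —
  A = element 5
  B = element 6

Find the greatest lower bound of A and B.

Common predecessors of 5,6: {1,2,3}
  1 ⊑ 3
  2 ⊑ 3
  3 ⊑ 3
glb = 3

Answer: A∧B = 3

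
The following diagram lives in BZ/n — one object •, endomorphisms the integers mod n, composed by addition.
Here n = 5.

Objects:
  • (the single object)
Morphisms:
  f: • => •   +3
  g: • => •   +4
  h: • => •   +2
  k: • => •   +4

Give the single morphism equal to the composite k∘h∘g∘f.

  0 +3≡3 +4≡2 +2≡4 +4≡3  (mod 5)
⟦path⟧: +3

Answer: +3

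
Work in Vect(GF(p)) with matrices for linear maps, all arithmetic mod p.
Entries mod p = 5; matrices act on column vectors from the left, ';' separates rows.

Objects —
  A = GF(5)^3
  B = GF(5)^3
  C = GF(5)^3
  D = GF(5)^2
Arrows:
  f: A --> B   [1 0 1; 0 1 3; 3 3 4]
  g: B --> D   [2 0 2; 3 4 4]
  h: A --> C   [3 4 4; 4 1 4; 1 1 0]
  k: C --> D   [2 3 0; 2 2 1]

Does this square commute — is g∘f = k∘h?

Answer: COMMUTES

Work:
1) trace f;g:
  e0=⟨1,0,0⟩ f-->⟨1,0,3⟩ g-->⟨3,0⟩
  e1=⟨0,1,0⟩ f-->⟨0,1,3⟩ g-->⟨1,1⟩
  e2=⟨0,0,1⟩ f-->⟨1,3,4⟩ g-->⟨0,1⟩
  result₁ = [3 1 0; 0 1 1]
2) trace h;k:
  e0=⟨1,0,0⟩ h-->⟨3,4,1⟩ k-->⟨3,0⟩
  e1=⟨0,1,0⟩ h-->⟨4,1,1⟩ k-->⟨1,1⟩
  e2=⟨0,0,1⟩ h-->⟨4,4,0⟩ k-->⟨0,1⟩
  result₂ = [3 1 0; 0 1 1]
Equal? equal; square commutes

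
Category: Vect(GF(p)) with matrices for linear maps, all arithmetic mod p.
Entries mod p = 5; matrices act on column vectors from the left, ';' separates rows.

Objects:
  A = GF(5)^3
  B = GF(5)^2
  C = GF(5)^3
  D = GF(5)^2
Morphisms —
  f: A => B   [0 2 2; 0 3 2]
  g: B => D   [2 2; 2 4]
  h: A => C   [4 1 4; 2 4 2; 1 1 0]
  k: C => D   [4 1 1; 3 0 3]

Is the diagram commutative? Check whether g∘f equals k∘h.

Answer: DOES NOT COMMUTE

Trace:
1) trace f;g:
  e0=(1,0,0) f=>(0,0) g=>(0,0)
  e1=(0,1,0) f=>(2,3) g=>(0,1)
  e2=(0,0,1) f=>(2,2) g=>(3,2)
  ⟦path⟧₁ = [0 0 3; 0 1 2]
2) trace h;k:
  e0=(1,0,0) h=>(4,2,1) k=>(4,0)
  e1=(0,1,0) h=>(1,4,1) k=>(4,1)
  e2=(0,0,1) h=>(4,2,0) k=>(3,2)
  ⟦path⟧₂ = [4 4 3; 0 1 2]
Equal? distinct morphisms ✗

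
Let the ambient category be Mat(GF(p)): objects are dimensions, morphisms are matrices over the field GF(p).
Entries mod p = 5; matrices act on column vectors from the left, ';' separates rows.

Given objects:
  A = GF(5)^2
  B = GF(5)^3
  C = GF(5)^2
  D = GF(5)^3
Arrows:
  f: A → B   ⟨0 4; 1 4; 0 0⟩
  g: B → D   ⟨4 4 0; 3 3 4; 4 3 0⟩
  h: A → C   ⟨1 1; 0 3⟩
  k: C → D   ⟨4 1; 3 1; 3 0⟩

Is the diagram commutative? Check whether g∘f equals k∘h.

Answer: DOES NOT COMMUTE

Work:
1) trace f;g:
  e0=⟨1,0⟩ f→⟨0,1,0⟩ g→⟨4,3,3⟩
  e1=⟨0,1⟩ f→⟨4,4,0⟩ g→⟨2,4,3⟩
  composite₁ = ⟨4 2; 3 4; 3 3⟩
2) trace h;k:
  e0=⟨1,0⟩ h→⟨1,0⟩ k→⟨4,3,3⟩
  e1=⟨0,1⟩ h→⟨1,3⟩ k→⟨2,1,3⟩
  composite₂ = ⟨4 2; 3 1; 3 3⟩
Equal? distinct morphisms ✗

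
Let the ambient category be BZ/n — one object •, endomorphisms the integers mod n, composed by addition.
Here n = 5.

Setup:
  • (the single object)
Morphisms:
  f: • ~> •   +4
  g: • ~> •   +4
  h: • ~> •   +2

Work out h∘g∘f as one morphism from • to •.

Answer: +0

Derivation:
  0 +4≡4 +4≡3 +2≡0  (mod 5)
composite: +0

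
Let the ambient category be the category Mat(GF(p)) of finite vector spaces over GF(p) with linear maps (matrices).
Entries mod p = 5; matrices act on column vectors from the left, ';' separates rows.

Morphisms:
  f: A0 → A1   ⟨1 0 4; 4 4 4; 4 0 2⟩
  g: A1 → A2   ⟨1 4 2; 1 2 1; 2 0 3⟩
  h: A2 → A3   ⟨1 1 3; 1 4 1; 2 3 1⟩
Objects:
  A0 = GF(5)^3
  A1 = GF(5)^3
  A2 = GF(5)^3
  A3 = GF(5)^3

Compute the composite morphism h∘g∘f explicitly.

  e0=[1,0,0] f→[1,4,4] g→[0,3,4] h→[0,1,3]
  e1=[0,1,0] f→[0,4,0] g→[1,3,0] h→[4,3,1]
  e2=[0,0,1] f→[4,4,2] g→[4,4,4] h→[0,4,4]
⟦path⟧: ⟨0 4 0; 1 3 4; 3 1 4⟩

Answer: ⟨0 4 0; 1 3 4; 3 1 4⟩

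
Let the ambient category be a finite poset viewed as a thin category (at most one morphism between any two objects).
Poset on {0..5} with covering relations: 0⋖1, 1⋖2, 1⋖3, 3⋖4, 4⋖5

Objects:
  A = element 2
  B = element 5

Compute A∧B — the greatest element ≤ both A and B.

Answer: A∧B = 1

Derivation:
Lower bounds of A=2 and B=5: {0,1}
  0 ⊑ 1
  1 ⊑ 1
glb = 1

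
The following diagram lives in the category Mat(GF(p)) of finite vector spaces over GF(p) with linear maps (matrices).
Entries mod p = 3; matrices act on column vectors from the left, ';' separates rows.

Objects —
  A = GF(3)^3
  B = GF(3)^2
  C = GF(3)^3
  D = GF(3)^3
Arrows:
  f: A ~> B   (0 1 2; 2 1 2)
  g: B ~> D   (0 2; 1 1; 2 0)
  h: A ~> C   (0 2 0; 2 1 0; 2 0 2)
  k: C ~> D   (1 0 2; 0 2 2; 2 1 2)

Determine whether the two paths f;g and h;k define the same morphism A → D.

1) trace f;g:
  e0=(1,0,0) f~>(0,2) g~>(1,2,0)
  e1=(0,1,0) f~>(1,1) g~>(2,2,2)
  e2=(0,0,1) f~>(2,2) g~>(1,1,1)
  result₁ = (1 2 1; 2 2 1; 0 2 1)
2) trace h;k:
  e0=(1,0,0) h~>(0,2,2) k~>(1,2,0)
  e1=(0,1,0) h~>(2,1,0) k~>(2,2,2)
  e2=(0,0,1) h~>(0,0,2) k~>(1,1,1)
  result₂ = (1 2 1; 2 2 1; 0 2 1)
Equal? equal; square commutes

Answer: COMMUTES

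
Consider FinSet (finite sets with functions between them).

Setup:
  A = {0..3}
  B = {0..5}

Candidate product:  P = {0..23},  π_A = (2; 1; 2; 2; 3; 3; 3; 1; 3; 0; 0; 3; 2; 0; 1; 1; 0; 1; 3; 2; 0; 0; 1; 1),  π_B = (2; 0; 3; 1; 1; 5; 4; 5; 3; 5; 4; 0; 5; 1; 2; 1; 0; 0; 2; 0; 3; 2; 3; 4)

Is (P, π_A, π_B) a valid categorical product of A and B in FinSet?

Answer: NOT A VALID PRODUCT — duplicate pair at indices 1,17

Derivation:
|A|·|B| = 4·6 = 24;  |P| = 24
Check the pairing map k ↦ (π_A(k), π_B(k)):
  0 : (2,2)
  1 : (1,0)
  2 : (2,3)
  3 : (2,1)
  4 : (3,1)
  5 : (3,5)
  6 : (3,4)
  7 : (1,5)
  8 : (3,3)
  9 : (0,5)
  10 : (0,4)
  11 : (3,0)
  12 : (2,5)
  13 : (0,1)
  14 : (1,2)
  15 : (1,1)
  16 : (0,0)
  17 : (1,0)  ✗ repeats pair of k=1
  18 : (3,2)
  19 : (2,0)
  20 : (0,3)
  21 : (0,2)
  22 : (1,3)
  23 : (1,4)
distinct pairs in image: 23 / 24 needed
  → (1,0) hit at k=1 and k=17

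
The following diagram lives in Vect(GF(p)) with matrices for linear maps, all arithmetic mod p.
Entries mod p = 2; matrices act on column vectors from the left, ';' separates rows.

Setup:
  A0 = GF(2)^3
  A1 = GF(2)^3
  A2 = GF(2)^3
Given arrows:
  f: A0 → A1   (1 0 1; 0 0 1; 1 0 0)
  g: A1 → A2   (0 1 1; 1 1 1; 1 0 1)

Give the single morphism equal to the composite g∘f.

  e0=[1,0,0] f→[1,0,1] g→[1,0,0]
  e1=[0,1,0] f→[0,0,0] g→[0,0,0]
  e2=[0,0,1] f→[1,1,0] g→[1,0,1]
⟦path⟧: (1 0 1; 0 0 0; 0 0 1)

Answer: (1 0 1; 0 0 0; 0 0 1)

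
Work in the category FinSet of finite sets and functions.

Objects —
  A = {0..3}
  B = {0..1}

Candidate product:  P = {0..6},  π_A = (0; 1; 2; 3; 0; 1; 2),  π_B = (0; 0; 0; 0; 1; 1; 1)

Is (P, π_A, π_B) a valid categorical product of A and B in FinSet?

|A|·|B| = 4·2 = 8;  |P| = 7
  → cardinalities differ; no bijection possible.

Answer: NOT A VALID PRODUCT — |P|=7 ≠ |A|·|B|=8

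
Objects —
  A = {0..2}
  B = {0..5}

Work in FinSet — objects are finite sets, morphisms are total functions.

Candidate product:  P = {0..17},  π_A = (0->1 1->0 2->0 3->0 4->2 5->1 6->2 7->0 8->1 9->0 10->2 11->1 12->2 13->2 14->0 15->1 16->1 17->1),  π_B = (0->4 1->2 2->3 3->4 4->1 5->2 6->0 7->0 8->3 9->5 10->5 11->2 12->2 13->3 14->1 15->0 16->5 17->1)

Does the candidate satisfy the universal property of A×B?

|A|·|B| = 3·6 = 18;  |P| = 18
Check the pairing map k ↦ (π_A(k), π_B(k)):
  0 -> (1,4)
  1 -> (0,2)
  2 -> (0,3)
  3 -> (0,4)
  4 -> (2,1)
  5 -> (1,2)
  6 -> (2,0)
  7 -> (0,0)
  8 -> (1,3)
  9 -> (0,5)
  10 -> (2,5)
  11 -> (1,2)  ✗ repeats pair of k=5
  12 -> (2,2)
  13 -> (2,3)
  14 -> (0,1)
  15 -> (1,0)
  16 -> (1,5)
  17 -> (1,1)
distinct pairs in image: 17 / 18 needed
  → (1,2) hit at k=5 and k=11

Answer: NOT A VALID PRODUCT — duplicate pair at indices 11,5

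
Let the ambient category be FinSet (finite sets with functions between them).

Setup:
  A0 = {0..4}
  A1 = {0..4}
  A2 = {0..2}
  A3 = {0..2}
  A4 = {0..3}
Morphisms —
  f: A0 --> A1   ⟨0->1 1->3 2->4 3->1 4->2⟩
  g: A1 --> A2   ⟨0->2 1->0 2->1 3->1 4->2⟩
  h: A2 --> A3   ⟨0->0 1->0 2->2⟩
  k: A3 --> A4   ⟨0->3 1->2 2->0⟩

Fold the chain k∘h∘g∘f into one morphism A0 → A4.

  0 f-->1 g-->0 h-->0 k-->3
  1 f-->3 g-->1 h-->0 k-->3
  2 f-->4 g-->2 h-->2 k-->0
  3 f-->1 g-->0 h-->0 k-->3
  4 f-->2 g-->1 h-->0 k-->3
result: ⟨0->3 1->3 2->0 3->3 4->3⟩

Answer: ⟨0->3 1->3 2->0 3->3 4->3⟩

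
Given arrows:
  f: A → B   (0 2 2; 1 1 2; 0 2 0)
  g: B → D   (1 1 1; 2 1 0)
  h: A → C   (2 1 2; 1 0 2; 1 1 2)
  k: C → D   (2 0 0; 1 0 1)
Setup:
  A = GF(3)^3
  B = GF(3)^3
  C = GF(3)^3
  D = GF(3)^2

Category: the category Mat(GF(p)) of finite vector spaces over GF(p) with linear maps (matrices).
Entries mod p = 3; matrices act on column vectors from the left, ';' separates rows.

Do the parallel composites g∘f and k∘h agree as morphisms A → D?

Answer: DOES NOT COMMUTE

Derivation:
Along f;g (path 1):
  e0=⟨1,0,0⟩ f→⟨0,1,0⟩ g→⟨1,1⟩
  e1=⟨0,1,0⟩ f→⟨2,1,2⟩ g→⟨2,2⟩
  e2=⟨0,0,1⟩ f→⟨2,2,0⟩ g→⟨1,0⟩
  composite₁ = (1 2 1; 1 2 0)
Along h;k (path 2):
  e0=⟨1,0,0⟩ h→⟨2,1,1⟩ k→⟨1,0⟩
  e1=⟨0,1,0⟩ h→⟨1,0,1⟩ k→⟨2,2⟩
  e2=⟨0,0,1⟩ h→⟨2,2,2⟩ k→⟨1,1⟩
  composite₂ = (1 2 1; 0 2 1)
Equal? NO — does not commute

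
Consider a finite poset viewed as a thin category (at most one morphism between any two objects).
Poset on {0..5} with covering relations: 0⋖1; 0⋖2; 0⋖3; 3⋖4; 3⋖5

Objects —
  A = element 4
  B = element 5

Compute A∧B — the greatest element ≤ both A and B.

Answer: A∧B = 3

Derivation:
Common predecessors of 4,5: {0,3}
  0 ≤ 3
  3 ≤ 3
glb = 3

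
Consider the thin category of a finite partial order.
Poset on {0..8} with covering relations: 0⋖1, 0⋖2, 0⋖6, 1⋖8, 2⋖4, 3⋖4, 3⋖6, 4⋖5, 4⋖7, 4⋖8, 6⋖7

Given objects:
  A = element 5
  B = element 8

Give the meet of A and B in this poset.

Answer: A∧B = 4

Trace:
Lower bounds of A=5 and B=8: {0,2,3,4}
  0 ⊑ 4
  2 ⊑ 4
  3 ⊑ 4
  4 ⊑ 4
glb = 4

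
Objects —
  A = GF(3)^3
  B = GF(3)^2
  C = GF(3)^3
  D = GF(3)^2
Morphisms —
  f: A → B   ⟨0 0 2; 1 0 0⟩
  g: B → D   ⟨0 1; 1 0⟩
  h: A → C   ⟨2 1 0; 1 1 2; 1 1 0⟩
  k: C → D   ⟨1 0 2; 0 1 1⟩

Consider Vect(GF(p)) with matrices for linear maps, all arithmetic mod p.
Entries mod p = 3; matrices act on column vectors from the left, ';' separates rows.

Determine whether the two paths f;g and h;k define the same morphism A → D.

Along f;g (path 1):
  e0=⟨1,0,0⟩ f→⟨0,1⟩ g→⟨1,0⟩
  e1=⟨0,1,0⟩ f→⟨0,0⟩ g→⟨0,0⟩
  e2=⟨0,0,1⟩ f→⟨2,0⟩ g→⟨0,2⟩
  ⟦path⟧₁ = ⟨1 0 0; 0 0 2⟩
Along h;k (path 2):
  e0=⟨1,0,0⟩ h→⟨2,1,1⟩ k→⟨1,2⟩
  e1=⟨0,1,0⟩ h→⟨1,1,1⟩ k→⟨0,2⟩
  e2=⟨0,0,1⟩ h→⟨0,2,0⟩ k→⟨0,2⟩
  ⟦path⟧₂ = ⟨1 0 0; 2 2 2⟩
Equal? distinct morphisms ✗

Answer: DOES NOT COMMUTE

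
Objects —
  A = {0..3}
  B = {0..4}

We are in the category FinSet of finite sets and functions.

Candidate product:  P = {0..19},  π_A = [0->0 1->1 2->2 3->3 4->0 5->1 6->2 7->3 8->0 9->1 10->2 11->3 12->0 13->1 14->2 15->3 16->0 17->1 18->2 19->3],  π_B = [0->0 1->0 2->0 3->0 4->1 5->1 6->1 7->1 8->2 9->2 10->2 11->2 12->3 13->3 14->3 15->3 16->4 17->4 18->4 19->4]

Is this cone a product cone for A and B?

|A|·|B| = 4·5 = 20;  |P| = 20
Check the pairing map k ↦ (π_A(k), π_B(k)):
  0 -> (0,0)
  1 -> (1,0)
  2 -> (2,0)
  3 -> (3,0)
  4 -> (0,1)
  5 -> (1,1)
  6 -> (2,1)
  7 -> (3,1)
  8 -> (0,2)
  9 -> (1,2)
  10 -> (2,2)
  11 -> (3,2)
  12 -> (0,3)
  13 -> (1,3)
  14 -> (2,3)
  15 -> (3,3)
  16 -> (0,4)
  17 -> (1,4)
  18 -> (2,4)
  19 -> (3,4)
distinct pairs in image: 20 / 20 needed
  → bijection onto A×B; projections well-typed.

Answer: VALID PRODUCT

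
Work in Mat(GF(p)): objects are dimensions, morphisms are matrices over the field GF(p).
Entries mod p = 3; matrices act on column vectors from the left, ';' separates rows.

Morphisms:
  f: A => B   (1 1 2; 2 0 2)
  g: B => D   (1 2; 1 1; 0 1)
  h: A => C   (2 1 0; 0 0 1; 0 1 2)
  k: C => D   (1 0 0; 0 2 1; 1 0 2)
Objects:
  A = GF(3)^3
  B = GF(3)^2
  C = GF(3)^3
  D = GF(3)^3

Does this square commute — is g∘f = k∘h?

Answer: DOES NOT COMMUTE

Derivation:
Path 1 = f;g:
  e0=[1,0,0] f=>[1,2] g=>[2,0,2]
  e1=[0,1,0] f=>[1,0] g=>[1,1,0]
  e2=[0,0,1] f=>[2,2] g=>[0,1,2]
  composite₁ = (2 1 0; 0 1 1; 2 0 2)
Path 2 = h;k:
  e0=[1,0,0] h=>[2,0,0] k=>[2,0,2]
  e1=[0,1,0] h=>[1,0,1] k=>[1,1,0]
  e2=[0,0,1] h=>[0,1,2] k=>[0,1,1]
  composite₂ = (2 1 0; 0 1 1; 2 0 1)
Equal? differ; not commutative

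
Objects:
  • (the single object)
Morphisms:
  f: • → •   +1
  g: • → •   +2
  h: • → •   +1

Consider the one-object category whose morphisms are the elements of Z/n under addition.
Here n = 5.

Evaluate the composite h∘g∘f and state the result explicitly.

  0 +1≡1 +2≡3 +1≡4  (mod 5)
⟦path⟧: +4

Answer: +4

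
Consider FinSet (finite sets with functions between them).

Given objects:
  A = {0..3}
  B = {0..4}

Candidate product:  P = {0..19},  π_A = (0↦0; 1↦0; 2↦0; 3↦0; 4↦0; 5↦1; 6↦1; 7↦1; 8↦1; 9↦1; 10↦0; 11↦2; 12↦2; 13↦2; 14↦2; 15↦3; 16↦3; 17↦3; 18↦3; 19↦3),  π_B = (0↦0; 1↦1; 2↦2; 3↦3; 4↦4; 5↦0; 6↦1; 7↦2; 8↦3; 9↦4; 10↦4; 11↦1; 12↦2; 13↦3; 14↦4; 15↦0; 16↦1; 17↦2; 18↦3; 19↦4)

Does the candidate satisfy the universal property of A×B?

|A|·|B| = 4·5 = 20;  |P| = 20
Check the pairing map k ↦ (π_A(k), π_B(k)):
  0 ↦ (0,0)
  1 ↦ (0,1)
  2 ↦ (0,2)
  3 ↦ (0,3)
  4 ↦ (0,4)
  5 ↦ (1,0)
  6 ↦ (1,1)
  7 ↦ (1,2)
  8 ↦ (1,3)
  9 ↦ (1,4)
  10 ↦ (0,4)  ✗ repeats pair of k=4
  11 ↦ (2,1)
  12 ↦ (2,2)
  13 ↦ (2,3)
  14 ↦ (2,4)
  15 ↦ (3,0)
  16 ↦ (3,1)
  17 ↦ (3,2)
  18 ↦ (3,3)
  19 ↦ (3,4)
distinct pairs in image: 19 / 20 needed
  → (0,4) hit at k=4 and k=10

Answer: NOT A VALID PRODUCT — duplicate pair at indices 4,10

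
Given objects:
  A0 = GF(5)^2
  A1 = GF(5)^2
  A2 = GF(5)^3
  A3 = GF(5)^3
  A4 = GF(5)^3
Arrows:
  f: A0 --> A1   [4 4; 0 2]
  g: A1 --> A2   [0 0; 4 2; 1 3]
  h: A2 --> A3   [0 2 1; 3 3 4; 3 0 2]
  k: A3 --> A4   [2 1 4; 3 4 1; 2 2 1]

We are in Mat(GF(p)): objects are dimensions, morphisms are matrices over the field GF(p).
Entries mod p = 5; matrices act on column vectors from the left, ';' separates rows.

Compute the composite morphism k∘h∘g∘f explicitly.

Answer: [3 0; 2 0; 3 0]

Derivation:
  e0=(1,0) f-->(4,0) g-->(0,1,4) h-->(1,4,3) k-->(3,2,3)
  e1=(0,1) f-->(4,2) g-->(0,0,0) h-->(0,0,0) k-->(0,0,0)
composite: [3 0; 2 0; 3 0]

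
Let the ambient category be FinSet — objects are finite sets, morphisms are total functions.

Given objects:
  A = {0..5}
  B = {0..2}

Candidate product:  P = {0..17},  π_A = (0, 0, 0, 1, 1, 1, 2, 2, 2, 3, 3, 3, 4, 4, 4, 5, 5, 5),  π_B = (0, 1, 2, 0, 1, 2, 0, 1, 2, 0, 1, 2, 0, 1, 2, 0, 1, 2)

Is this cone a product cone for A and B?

|A|·|B| = 6·3 = 18;  |P| = 18
Check the pairing map k ↦ (π_A(k), π_B(k)):
  0 : (0,0)
  1 : (0,1)
  2 : (0,2)
  3 : (1,0)
  4 : (1,1)
  5 : (1,2)
  6 : (2,0)
  7 : (2,1)
  8 : (2,2)
  9 : (3,0)
  10 : (3,1)
  11 : (3,2)
  12 : (4,0)
  13 : (4,1)
  14 : (4,2)
  15 : (5,0)
  16 : (5,1)
  17 : (5,2)
distinct pairs in image: 18 / 18 needed
  → bijection onto A×B; projections well-typed.

Answer: VALID PRODUCT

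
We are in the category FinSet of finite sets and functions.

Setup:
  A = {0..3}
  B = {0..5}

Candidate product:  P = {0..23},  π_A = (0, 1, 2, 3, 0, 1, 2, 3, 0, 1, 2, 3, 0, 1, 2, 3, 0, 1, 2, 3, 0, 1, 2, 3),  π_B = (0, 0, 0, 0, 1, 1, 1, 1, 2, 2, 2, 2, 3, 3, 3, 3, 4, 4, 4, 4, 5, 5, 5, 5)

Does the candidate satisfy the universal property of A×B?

Answer: VALID PRODUCT

Trace:
|A|·|B| = 4·6 = 24;  |P| = 24
Check the pairing map k ↦ (π_A(k), π_B(k)):
  0 ↦ (0,0)
  1 ↦ (1,0)
  2 ↦ (2,0)
  3 ↦ (3,0)
  4 ↦ (0,1)
  5 ↦ (1,1)
  6 ↦ (2,1)
  7 ↦ (3,1)
  8 ↦ (0,2)
  9 ↦ (1,2)
  10 ↦ (2,2)
  11 ↦ (3,2)
  12 ↦ (0,3)
  13 ↦ (1,3)
  14 ↦ (2,3)
  15 ↦ (3,3)
  16 ↦ (0,4)
  17 ↦ (1,4)
  18 ↦ (2,4)
  19 ↦ (3,4)
  20 ↦ (0,5)
  21 ↦ (1,5)
  22 ↦ (2,5)
  23 ↦ (3,5)
distinct pairs in image: 24 / 24 needed
  → bijection onto A×B; projections well-typed.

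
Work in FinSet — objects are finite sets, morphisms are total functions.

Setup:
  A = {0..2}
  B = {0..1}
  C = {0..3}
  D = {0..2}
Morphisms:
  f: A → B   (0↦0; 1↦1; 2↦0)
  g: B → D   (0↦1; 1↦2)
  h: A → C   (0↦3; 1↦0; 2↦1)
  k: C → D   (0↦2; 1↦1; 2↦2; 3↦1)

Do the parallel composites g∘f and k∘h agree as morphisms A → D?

Answer: COMMUTES

Trace:
1) trace f;g:
  0 f→0 g→1
  1 f→1 g→2
  2 f→0 g→1
  ⟦path⟧₁ = (0↦1; 1↦2; 2↦1)
2) trace h;k:
  0 h→3 k→1
  1 h→0 k→2
  2 h→1 k→1
  ⟦path⟧₂ = (0↦1; 1↦2; 2↦1)
Equal? equal; square commutes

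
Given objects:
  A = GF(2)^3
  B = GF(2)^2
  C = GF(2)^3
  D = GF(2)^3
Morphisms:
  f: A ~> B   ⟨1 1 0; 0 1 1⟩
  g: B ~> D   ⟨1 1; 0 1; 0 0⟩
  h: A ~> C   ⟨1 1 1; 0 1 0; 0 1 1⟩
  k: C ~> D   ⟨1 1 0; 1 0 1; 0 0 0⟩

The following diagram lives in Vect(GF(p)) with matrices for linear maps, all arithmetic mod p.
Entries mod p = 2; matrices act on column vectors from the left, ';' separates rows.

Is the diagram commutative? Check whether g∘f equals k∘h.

Answer: DOES NOT COMMUTE

Work:
Path 1 = f;g:
  e0=⟨1,0,0⟩ f~>⟨1,0⟩ g~>⟨1,0,0⟩
  e1=⟨0,1,0⟩ f~>⟨1,1⟩ g~>⟨0,1,0⟩
  e2=⟨0,0,1⟩ f~>⟨0,1⟩ g~>⟨1,1,0⟩
  composite₁ = ⟨1 0 1; 0 1 1; 0 0 0⟩
Path 2 = h;k:
  e0=⟨1,0,0⟩ h~>⟨1,0,0⟩ k~>⟨1,1,0⟩
  e1=⟨0,1,0⟩ h~>⟨1,1,1⟩ k~>⟨0,0,0⟩
  e2=⟨0,0,1⟩ h~>⟨1,0,1⟩ k~>⟨1,0,0⟩
  composite₂ = ⟨1 0 1; 1 0 0; 0 0 0⟩
Equal? NO — does not commute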